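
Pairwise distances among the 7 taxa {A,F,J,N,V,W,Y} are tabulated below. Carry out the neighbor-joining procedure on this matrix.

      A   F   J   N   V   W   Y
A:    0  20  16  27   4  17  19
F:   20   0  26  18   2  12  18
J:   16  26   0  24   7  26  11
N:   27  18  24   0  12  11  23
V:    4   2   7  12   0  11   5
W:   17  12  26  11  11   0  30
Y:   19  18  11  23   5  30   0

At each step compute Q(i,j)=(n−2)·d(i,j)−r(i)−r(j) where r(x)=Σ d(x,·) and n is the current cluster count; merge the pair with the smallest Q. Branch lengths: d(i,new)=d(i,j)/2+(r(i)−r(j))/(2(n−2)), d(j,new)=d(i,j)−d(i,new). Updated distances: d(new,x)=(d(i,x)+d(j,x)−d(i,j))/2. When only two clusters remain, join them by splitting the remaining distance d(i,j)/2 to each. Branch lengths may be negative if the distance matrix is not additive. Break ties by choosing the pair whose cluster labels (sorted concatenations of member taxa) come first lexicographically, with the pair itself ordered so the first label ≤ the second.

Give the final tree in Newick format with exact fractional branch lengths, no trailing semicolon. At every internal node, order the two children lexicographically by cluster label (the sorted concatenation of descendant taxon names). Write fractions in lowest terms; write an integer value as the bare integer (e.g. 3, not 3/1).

(((A:241/32,(J:47/8,Y:41/8):143/32):51/32,(F:41/8,(N:63/10,W:47/10):35/8):147/32):-171/64,V:-171/64)

1. join N+W (d=11, Q=-167) ⇒ NW; edges |N|=63/10, |W|=47/10
  updated: d(A,NW)=33/2, d(F,NW)=19/2, d(J,NW)=39/2, d(NW,V)=6, d(NW,Y)=21
2. join F+NW (d=19/2, Q=-110) ⇒ FNW; edges |F|=41/8, |NW|=35/8
  updated: d(A,FNW)=27/2, d(FNW,J)=18, d(FNW,V)=-3/4, d(FNW,Y)=59/4
3. join J+Y (d=11, Q=-275/4) ⇒ JY; edges |J|=47/8, |Y|=41/8
  updated: d(A,JY)=12, d(FNW,JY)=87/8, d(JY,V)=1/2
4. join A+JY (d=12, Q=-231/8) ⇒ AJY; edges |A|=241/32, |JY|=143/32
  updated: d(AJY,FNW)=99/16, d(AJY,V)=-15/4
5. join AJY+FNW (d=99/16, Q=-27/16) ⇒ AFJNWY; edges |AJY|=51/32, |FNW|=147/32
  updated: d(AFJNWY,V)=-171/32
6. join AFJNWY+V (d=-171/32) ⇒ AFJNVWY; edges |AFJNWY|=-171/64, |V|=-171/64
final tree: (((A:241/32,(J:47/8,Y:41/8):143/32):51/32,(F:41/8,(N:63/10,W:47/10):35/8):147/32):-171/64,V:-171/64)
total length: 1419/32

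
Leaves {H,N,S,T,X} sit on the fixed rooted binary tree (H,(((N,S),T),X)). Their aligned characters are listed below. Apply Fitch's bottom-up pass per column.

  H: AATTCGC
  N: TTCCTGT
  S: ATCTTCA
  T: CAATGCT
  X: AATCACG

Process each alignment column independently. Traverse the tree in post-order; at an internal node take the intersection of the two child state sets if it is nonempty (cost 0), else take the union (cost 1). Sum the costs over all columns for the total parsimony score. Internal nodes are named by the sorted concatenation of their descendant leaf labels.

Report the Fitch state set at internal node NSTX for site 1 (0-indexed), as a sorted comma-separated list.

A

NS@0: {T} ∪ {A} = {A,T} (union, +1)
NST@0: {A,T} ∪ {C} = {A,C,T} (union, +1)
NSTX@0: {A,C,T} ∩ {A} = {A} (intersection, +0)
HNSTX@0: {A} ∩ {A} = {A} (intersection, +0)
NS@1: {T} ∩ {T} = {T} (intersection, +0)
NST@1: {T} ∪ {A} = {A,T} (union, +1)
NSTX@1: {A,T} ∩ {A} = {A} (intersection, +0)
HNSTX@1: {A} ∩ {A} = {A} (intersection, +0)
NS@2: {C} ∩ {C} = {C} (intersection, +0)
NST@2: {C} ∪ {A} = {A,C} (union, +1)
NSTX@2: {A,C} ∪ {T} = {A,C,T} (union, +1)
HNSTX@2: {T} ∩ {A,C,T} = {T} (intersection, +0)
NS@3: {C} ∪ {T} = {C,T} (union, +1)
NST@3: {C,T} ∩ {T} = {T} (intersection, +0)
NSTX@3: {T} ∪ {C} = {C,T} (union, +1)
HNSTX@3: {T} ∩ {C,T} = {T} (intersection, +0)
NS@4: {T} ∩ {T} = {T} (intersection, +0)
NST@4: {T} ∪ {G} = {G,T} (union, +1)
NSTX@4: {G,T} ∪ {A} = {A,G,T} (union, +1)
HNSTX@4: {C} ∪ {A,G,T} = {A,C,G,T} (union, +1)
NS@5: {G} ∪ {C} = {C,G} (union, +1)
NST@5: {C,G} ∩ {C} = {C} (intersection, +0)
NSTX@5: {C} ∩ {C} = {C} (intersection, +0)
HNSTX@5: {G} ∪ {C} = {C,G} (union, +1)
NS@6: {T} ∪ {A} = {A,T} (union, +1)
NST@6: {A,T} ∩ {T} = {T} (intersection, +0)
NSTX@6: {T} ∪ {G} = {G,T} (union, +1)
HNSTX@6: {C} ∪ {G,T} = {C,G,T} (union, +1)
per-site changes: [2, 1, 2, 2, 3, 2, 3]; total = 15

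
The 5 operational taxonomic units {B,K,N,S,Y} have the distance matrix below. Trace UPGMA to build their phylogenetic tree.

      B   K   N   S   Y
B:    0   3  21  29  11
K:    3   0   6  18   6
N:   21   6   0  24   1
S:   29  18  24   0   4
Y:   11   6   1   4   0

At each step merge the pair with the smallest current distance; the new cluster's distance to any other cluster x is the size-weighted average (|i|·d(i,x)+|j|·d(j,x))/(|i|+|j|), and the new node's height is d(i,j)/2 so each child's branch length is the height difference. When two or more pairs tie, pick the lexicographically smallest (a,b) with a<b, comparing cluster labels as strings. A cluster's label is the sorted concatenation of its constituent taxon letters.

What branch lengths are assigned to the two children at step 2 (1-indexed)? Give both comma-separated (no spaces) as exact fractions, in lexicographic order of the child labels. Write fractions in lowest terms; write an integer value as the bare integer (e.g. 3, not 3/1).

iteration 1: select N,Y (d=1); attach at lengths (1/2, 1/2); label the merged cluster NY
  updated: d(B,NY)=16, d(K,NY)=6, d(NY,S)=14
iteration 2: select B,K (d=3); attach at lengths (3/2, 3/2); label the merged cluster BK
  updated: d(BK,NY)=11, d(BK,S)=47/2
iteration 3: select BK,NY (d=11); attach at lengths (4, 5); label the merged cluster BKNY
  updated: d(BKNY,S)=75/4
iteration 4: select BKNY,S (d=75/4); attach at lengths (31/8, 75/8); label the merged cluster BKNSY
final tree: (((B:3/2,K:3/2):4,(N:1/2,Y:1/2):5):31/8,S:75/8)
total length: 105/4

3/2,3/2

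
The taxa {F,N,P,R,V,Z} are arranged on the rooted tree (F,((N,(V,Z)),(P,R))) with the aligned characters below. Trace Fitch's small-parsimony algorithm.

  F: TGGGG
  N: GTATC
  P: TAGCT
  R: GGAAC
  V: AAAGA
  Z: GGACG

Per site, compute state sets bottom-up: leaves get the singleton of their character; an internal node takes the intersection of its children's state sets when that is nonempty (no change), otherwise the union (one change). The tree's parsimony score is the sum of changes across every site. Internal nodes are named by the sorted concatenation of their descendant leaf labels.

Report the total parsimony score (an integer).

16

site 0, node VZ: V={A} ∪ Z={G} → {A,G} (+1)
site 0, node NVZ: N={G} ∩ VZ={A,G} → {G} (+0)
site 0, node PR: P={T} ∪ R={G} → {G,T} (+1)
site 0, node NPRVZ: NVZ={G} ∩ PR={G,T} → {G} (+0)
site 0, node FNPRVZ: F={T} ∪ NPRVZ={G} → {G,T} (+1)
site 1, node VZ: V={A} ∪ Z={G} → {A,G} (+1)
site 1, node NVZ: N={T} ∪ VZ={A,G} → {A,G,T} (+1)
site 1, node PR: P={A} ∪ R={G} → {A,G} (+1)
site 1, node NPRVZ: NVZ={A,G,T} ∩ PR={A,G} → {A,G} (+0)
site 1, node FNPRVZ: F={G} ∩ NPRVZ={A,G} → {G} (+0)
site 2, node VZ: V={A} ∩ Z={A} → {A} (+0)
site 2, node NVZ: N={A} ∩ VZ={A} → {A} (+0)
site 2, node PR: P={G} ∪ R={A} → {A,G} (+1)
site 2, node NPRVZ: NVZ={A} ∩ PR={A,G} → {A} (+0)
site 2, node FNPRVZ: F={G} ∪ NPRVZ={A} → {A,G} (+1)
site 3, node VZ: V={G} ∪ Z={C} → {C,G} (+1)
site 3, node NVZ: N={T} ∪ VZ={C,G} → {C,G,T} (+1)
site 3, node PR: P={C} ∪ R={A} → {A,C} (+1)
site 3, node NPRVZ: NVZ={C,G,T} ∩ PR={A,C} → {C} (+0)
site 3, node FNPRVZ: F={G} ∪ NPRVZ={C} → {C,G} (+1)
site 4, node VZ: V={A} ∪ Z={G} → {A,G} (+1)
site 4, node NVZ: N={C} ∪ VZ={A,G} → {A,C,G} (+1)
site 4, node PR: P={T} ∪ R={C} → {C,T} (+1)
site 4, node NPRVZ: NVZ={A,C,G} ∩ PR={C,T} → {C} (+0)
site 4, node FNPRVZ: F={G} ∪ NPRVZ={C} → {C,G} (+1)
per-site changes: [3, 3, 2, 4, 4]; total = 16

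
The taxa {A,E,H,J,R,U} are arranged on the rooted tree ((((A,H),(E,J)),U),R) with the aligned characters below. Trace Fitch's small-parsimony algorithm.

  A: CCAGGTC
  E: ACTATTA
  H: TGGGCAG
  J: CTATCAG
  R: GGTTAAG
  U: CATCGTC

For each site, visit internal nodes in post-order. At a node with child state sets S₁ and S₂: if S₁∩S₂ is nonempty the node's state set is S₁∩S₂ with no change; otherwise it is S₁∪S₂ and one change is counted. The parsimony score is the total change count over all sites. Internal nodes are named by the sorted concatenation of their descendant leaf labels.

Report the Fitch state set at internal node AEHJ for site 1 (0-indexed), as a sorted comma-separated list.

[col 0] AH: children A:{C}, H:{T} ∪→ {C,T}; cost 1
[col 0] EJ: children E:{A}, J:{C} ∪→ {A,C}; cost 1
[col 0] AEHJ: children AH:{C,T}, EJ:{A,C} ∩→ {C}; cost 0
[col 0] AEHJU: children AEHJ:{C}, U:{C} ∩→ {C}; cost 0
[col 0] AEHJRU: children AEHJU:{C}, R:{G} ∪→ {C,G}; cost 1
[col 1] AH: children A:{C}, H:{G} ∪→ {C,G}; cost 1
[col 1] EJ: children E:{C}, J:{T} ∪→ {C,T}; cost 1
[col 1] AEHJ: children AH:{C,G}, EJ:{C,T} ∩→ {C}; cost 0
[col 1] AEHJU: children AEHJ:{C}, U:{A} ∪→ {A,C}; cost 1
[col 1] AEHJRU: children AEHJU:{A,C}, R:{G} ∪→ {A,C,G}; cost 1
[col 2] AH: children A:{A}, H:{G} ∪→ {A,G}; cost 1
[col 2] EJ: children E:{T}, J:{A} ∪→ {A,T}; cost 1
[col 2] AEHJ: children AH:{A,G}, EJ:{A,T} ∩→ {A}; cost 0
[col 2] AEHJU: children AEHJ:{A}, U:{T} ∪→ {A,T}; cost 1
[col 2] AEHJRU: children AEHJU:{A,T}, R:{T} ∩→ {T}; cost 0
[col 3] AH: children A:{G}, H:{G} ∩→ {G}; cost 0
[col 3] EJ: children E:{A}, J:{T} ∪→ {A,T}; cost 1
[col 3] AEHJ: children AH:{G}, EJ:{A,T} ∪→ {A,G,T}; cost 1
[col 3] AEHJU: children AEHJ:{A,G,T}, U:{C} ∪→ {A,C,G,T}; cost 1
[col 3] AEHJRU: children AEHJU:{A,C,G,T}, R:{T} ∩→ {T}; cost 0
[col 4] AH: children A:{G}, H:{C} ∪→ {C,G}; cost 1
[col 4] EJ: children E:{T}, J:{C} ∪→ {C,T}; cost 1
[col 4] AEHJ: children AH:{C,G}, EJ:{C,T} ∩→ {C}; cost 0
[col 4] AEHJU: children AEHJ:{C}, U:{G} ∪→ {C,G}; cost 1
[col 4] AEHJRU: children AEHJU:{C,G}, R:{A} ∪→ {A,C,G}; cost 1
[col 5] AH: children A:{T}, H:{A} ∪→ {A,T}; cost 1
[col 5] EJ: children E:{T}, J:{A} ∪→ {A,T}; cost 1
[col 5] AEHJ: children AH:{A,T}, EJ:{A,T} ∩→ {A,T}; cost 0
[col 5] AEHJU: children AEHJ:{A,T}, U:{T} ∩→ {T}; cost 0
[col 5] AEHJRU: children AEHJU:{T}, R:{A} ∪→ {A,T}; cost 1
[col 6] AH: children A:{C}, H:{G} ∪→ {C,G}; cost 1
[col 6] EJ: children E:{A}, J:{G} ∪→ {A,G}; cost 1
[col 6] AEHJ: children AH:{C,G}, EJ:{A,G} ∩→ {G}; cost 0
[col 6] AEHJU: children AEHJ:{G}, U:{C} ∪→ {C,G}; cost 1
[col 6] AEHJRU: children AEHJU:{C,G}, R:{G} ∩→ {G}; cost 0
per-site changes: [3, 4, 3, 3, 4, 3, 3]; total = 23

C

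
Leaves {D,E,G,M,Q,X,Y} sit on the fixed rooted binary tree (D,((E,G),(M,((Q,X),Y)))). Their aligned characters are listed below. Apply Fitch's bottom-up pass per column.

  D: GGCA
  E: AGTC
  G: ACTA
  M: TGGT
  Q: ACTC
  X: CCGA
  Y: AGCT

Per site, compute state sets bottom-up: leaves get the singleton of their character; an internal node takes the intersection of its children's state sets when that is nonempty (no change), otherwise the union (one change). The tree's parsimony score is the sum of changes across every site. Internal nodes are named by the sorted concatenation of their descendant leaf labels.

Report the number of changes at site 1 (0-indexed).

EG@0: {A} ∩ {A} = {A} (intersection, +0)
QX@0: {A} ∪ {C} = {A,C} (union, +1)
QXY@0: {A,C} ∩ {A} = {A} (intersection, +0)
MQXY@0: {T} ∪ {A} = {A,T} (union, +1)
EGMQXY@0: {A} ∩ {A,T} = {A} (intersection, +0)
DEGMQXY@0: {G} ∪ {A} = {A,G} (union, +1)
EG@1: {G} ∪ {C} = {C,G} (union, +1)
QX@1: {C} ∩ {C} = {C} (intersection, +0)
QXY@1: {C} ∪ {G} = {C,G} (union, +1)
MQXY@1: {G} ∩ {C,G} = {G} (intersection, +0)
EGMQXY@1: {C,G} ∩ {G} = {G} (intersection, +0)
DEGMQXY@1: {G} ∩ {G} = {G} (intersection, +0)
EG@2: {T} ∩ {T} = {T} (intersection, +0)
QX@2: {T} ∪ {G} = {G,T} (union, +1)
QXY@2: {G,T} ∪ {C} = {C,G,T} (union, +1)
MQXY@2: {G} ∩ {C,G,T} = {G} (intersection, +0)
EGMQXY@2: {T} ∪ {G} = {G,T} (union, +1)
DEGMQXY@2: {C} ∪ {G,T} = {C,G,T} (union, +1)
EG@3: {C} ∪ {A} = {A,C} (union, +1)
QX@3: {C} ∪ {A} = {A,C} (union, +1)
QXY@3: {A,C} ∪ {T} = {A,C,T} (union, +1)
MQXY@3: {T} ∩ {A,C,T} = {T} (intersection, +0)
EGMQXY@3: {A,C} ∪ {T} = {A,C,T} (union, +1)
DEGMQXY@3: {A} ∩ {A,C,T} = {A} (intersection, +0)
per-site changes: [3, 2, 4, 4]; total = 13

2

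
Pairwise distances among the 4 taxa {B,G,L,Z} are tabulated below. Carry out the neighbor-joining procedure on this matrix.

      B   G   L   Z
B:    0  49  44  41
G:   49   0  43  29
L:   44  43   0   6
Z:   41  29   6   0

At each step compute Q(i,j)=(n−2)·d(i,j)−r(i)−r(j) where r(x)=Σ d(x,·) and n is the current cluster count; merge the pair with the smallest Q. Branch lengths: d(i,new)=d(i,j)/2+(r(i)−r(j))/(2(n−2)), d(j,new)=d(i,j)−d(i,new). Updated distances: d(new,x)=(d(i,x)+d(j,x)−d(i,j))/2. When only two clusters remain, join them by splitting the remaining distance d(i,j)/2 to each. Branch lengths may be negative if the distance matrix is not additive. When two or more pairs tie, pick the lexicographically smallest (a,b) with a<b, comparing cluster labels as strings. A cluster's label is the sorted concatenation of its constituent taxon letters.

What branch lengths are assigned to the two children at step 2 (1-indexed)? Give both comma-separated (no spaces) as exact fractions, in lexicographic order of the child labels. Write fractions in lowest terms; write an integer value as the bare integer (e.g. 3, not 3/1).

47/4,29/4

iteration 1: select B,G (d=49, Q=-157); attach at lengths (111/4, 85/4); label the merged cluster BG
  updated: d(BG,L)=19, d(BG,Z)=21/2
iteration 2: select BG,L (d=19, Q=-71/2); attach at lengths (47/4, 29/4); label the merged cluster BGL
  updated: d(BGL,Z)=-5/4
iteration 3: select BGL,Z (d=-5/4); attach at lengths (-5/8, -5/8); label the merged cluster BGLZ
final tree: (((B:111/4,G:85/4):47/4,L:29/4):-5/8,Z:-5/8)
total length: 267/4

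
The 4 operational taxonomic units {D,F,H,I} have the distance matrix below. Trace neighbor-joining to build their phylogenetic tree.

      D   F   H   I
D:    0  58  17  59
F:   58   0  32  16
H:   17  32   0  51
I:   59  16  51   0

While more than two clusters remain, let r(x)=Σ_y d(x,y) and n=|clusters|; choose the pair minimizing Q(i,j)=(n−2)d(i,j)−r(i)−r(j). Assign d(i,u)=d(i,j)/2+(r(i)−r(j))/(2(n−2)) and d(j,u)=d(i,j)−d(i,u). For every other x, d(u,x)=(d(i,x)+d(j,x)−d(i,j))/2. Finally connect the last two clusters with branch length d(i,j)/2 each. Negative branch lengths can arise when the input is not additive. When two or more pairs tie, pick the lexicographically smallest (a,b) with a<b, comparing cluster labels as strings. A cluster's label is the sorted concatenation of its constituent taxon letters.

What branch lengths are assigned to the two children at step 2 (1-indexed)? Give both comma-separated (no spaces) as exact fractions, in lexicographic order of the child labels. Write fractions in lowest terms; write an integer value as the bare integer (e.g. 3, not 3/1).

67/2,3

1. join D+H (d=17, Q=-200) ⇒ DH; edges |D|=17, |H|=0
  updated: d(DH,F)=73/2, d(DH,I)=93/2
2. join DH+F (d=73/2, Q=-99) ⇒ DFH; edges |DH|=67/2, |F|=3
  updated: d(DFH,I)=13
3. join DFH+I (d=13) ⇒ DFHI; edges |DFH|=13/2, |I|=13/2
final tree: (((D:17,H:0):67/2,F:3):13/2,I:13/2)
total length: 133/2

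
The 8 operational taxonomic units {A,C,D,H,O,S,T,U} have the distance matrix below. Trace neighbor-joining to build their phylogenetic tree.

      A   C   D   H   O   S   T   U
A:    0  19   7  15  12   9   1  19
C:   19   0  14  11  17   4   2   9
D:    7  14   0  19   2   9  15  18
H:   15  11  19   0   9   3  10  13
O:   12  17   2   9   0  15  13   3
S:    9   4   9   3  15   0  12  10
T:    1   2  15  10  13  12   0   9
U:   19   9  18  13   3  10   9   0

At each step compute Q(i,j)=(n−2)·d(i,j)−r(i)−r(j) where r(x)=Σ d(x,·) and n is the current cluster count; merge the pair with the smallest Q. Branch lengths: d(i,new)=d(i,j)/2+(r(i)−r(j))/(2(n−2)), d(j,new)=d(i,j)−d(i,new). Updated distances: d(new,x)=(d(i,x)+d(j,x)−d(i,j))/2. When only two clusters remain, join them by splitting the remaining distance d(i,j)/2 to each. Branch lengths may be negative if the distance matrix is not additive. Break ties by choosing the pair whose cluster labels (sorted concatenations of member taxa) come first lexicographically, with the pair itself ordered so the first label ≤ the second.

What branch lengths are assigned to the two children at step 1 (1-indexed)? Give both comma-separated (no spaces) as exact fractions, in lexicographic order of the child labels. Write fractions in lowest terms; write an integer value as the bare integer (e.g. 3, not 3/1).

iteration 1: select D,O (d=2, Q=-143); attach at lengths (25/12, -1/12); label the merged cluster DO
  updated: d(A,DO)=17/2, d(C,DO)=29/2, d(DO,H)=13, d(DO,S)=11, d(DO,T)=13, d(DO,U)=19/2
iteration 2: select A,T (d=1, Q=-227/2); attach at lengths (59/20, -39/20); label the merged cluster AT
  updated: d(AT,C)=10, d(AT,DO)=41/4, d(AT,H)=12, d(AT,S)=10, d(AT,U)=27/2
iteration 3: select H,S (d=3, Q=-78); attach at lengths (13/4, -1/4); label the merged cluster HS
  updated: d(AT,HS)=19/2, d(C,HS)=6, d(DO,HS)=21/2, d(HS,U)=10
iteration 4: select DO,U (d=19/2, Q=-233/4); attach at lengths (125/24, 103/24); label the merged cluster DOU
  updated: d(AT,DOU)=57/8, d(C,DOU)=7, d(DOU,HS)=11/2
iteration 5: select AT,DOU (d=57/8, Q=-32); attach at lengths (85/16, 29/16); label the merged cluster ADOTU
  updated: d(ADOTU,C)=79/16, d(ADOTU,HS)=63/16
iteration 6: select ADOTU,C (d=79/16, Q=-119/8); attach at lengths (23/16, 7/2); label the merged cluster ACDOTU
  updated: d(ACDOTU,HS)=5/2
iteration 7: select ACDOTU,HS (d=5/2); attach at lengths (5/4, 5/4); label the merged cluster ACDHOSTU
final tree: ((((A:59/20,T:-39/20):85/16,((D:25/12,O:-1/12):125/24,U:103/24):29/16):23/16,C:7/2):5/4,(H:13/4,S:-1/4):5/4)
total length: 481/16

25/12,-1/12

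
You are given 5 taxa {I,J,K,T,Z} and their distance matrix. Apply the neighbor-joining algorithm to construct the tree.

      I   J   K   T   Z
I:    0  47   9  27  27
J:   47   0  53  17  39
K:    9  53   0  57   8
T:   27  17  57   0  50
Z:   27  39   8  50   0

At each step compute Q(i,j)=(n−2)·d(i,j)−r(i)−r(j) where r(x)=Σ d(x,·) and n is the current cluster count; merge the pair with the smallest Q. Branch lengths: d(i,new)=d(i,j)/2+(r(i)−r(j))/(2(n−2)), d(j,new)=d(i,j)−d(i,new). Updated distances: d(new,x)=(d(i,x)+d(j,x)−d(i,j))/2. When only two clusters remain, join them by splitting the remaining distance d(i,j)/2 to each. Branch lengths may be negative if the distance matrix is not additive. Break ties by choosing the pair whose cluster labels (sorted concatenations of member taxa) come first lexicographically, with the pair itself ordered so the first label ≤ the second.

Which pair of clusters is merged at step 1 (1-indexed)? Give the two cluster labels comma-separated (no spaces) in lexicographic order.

iteration 1: select J,T (d=17, Q=-256); attach at lengths (28/3, 23/3); label the merged cluster JT
  updated: d(I,JT)=57/2, d(JT,K)=93/2, d(JT,Z)=36
iteration 2: select I,JT (d=57/2, Q=-237/2); attach at lengths (21/8, 207/8); label the merged cluster IJT
  updated: d(IJT,K)=27/2, d(IJT,Z)=69/4
iteration 3: select IJT,K (d=27/2, Q=-155/4); attach at lengths (91/8, 17/8); label the merged cluster IJKT
  updated: d(IJKT,Z)=47/8
iteration 4: select IJKT,Z (d=47/8); attach at lengths (47/16, 47/16); label the merged cluster IJKTZ
final tree: (((I:21/8,(J:28/3,T:23/3):207/8):91/8,K:17/8):47/16,Z:47/16)
total length: 519/8

J,T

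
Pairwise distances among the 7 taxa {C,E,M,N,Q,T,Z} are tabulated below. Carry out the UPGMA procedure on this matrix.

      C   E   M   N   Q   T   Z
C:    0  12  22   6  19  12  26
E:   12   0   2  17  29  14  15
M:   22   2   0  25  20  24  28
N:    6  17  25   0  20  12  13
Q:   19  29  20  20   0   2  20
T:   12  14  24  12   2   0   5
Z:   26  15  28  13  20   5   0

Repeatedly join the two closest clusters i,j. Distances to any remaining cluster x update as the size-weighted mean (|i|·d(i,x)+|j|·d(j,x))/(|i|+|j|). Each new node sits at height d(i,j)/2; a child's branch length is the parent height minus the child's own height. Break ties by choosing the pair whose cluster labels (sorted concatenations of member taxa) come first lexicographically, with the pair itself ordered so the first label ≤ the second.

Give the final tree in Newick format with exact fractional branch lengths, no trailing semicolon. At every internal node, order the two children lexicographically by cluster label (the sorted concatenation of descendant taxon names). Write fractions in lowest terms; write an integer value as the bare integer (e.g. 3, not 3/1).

1. join E+M (d=2) ⇒ EM; edges |E|=1, |M|=1
  updated: d(C,EM)=17, d(EM,N)=21, d(EM,Q)=49/2, d(EM,T)=19, d(EM,Z)=43/2
2. join Q+T (d=2) ⇒ QT; edges |Q|=1, |T|=1
  updated: d(C,QT)=31/2, d(EM,QT)=87/4, d(N,QT)=16, d(QT,Z)=25/2
3. join C+N (d=6) ⇒ CN; edges |C|=3, |N|=3
  updated: d(CN,EM)=19, d(CN,QT)=63/4, d(CN,Z)=39/2
4. join QT+Z (d=25/2) ⇒ QTZ; edges |QT|=21/4, |Z|=25/4
  updated: d(CN,QTZ)=17, d(EM,QTZ)=65/3
5. join CN+QTZ (d=17) ⇒ CNQTZ; edges |CN|=11/2, |QTZ|=9/4
  updated: d(CNQTZ,EM)=103/5
6. join CNQTZ+EM (d=103/5) ⇒ CEMNQTZ; edges |CNQTZ|=9/5, |EM|=93/10
final tree: (((C:3,N:3):11/2,((Q:1,T:1):21/4,Z:25/4):9/4):9/5,(E:1,M:1):93/10)
total length: 807/20

(((C:3,N:3):11/2,((Q:1,T:1):21/4,Z:25/4):9/4):9/5,(E:1,M:1):93/10)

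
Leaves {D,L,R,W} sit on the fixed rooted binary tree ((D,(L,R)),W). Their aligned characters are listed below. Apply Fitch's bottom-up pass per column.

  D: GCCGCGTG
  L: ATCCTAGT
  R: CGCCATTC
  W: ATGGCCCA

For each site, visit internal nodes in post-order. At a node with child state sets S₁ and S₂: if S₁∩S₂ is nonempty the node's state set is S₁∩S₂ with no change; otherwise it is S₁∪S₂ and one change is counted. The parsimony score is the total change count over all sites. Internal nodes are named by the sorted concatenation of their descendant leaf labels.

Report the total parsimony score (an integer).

16

[col 0] LR: children L:{A}, R:{C} ∪→ {A,C}; cost 1
[col 0] DLR: children D:{G}, LR:{A,C} ∪→ {A,C,G}; cost 1
[col 0] DLRW: children DLR:{A,C,G}, W:{A} ∩→ {A}; cost 0
[col 1] LR: children L:{T}, R:{G} ∪→ {G,T}; cost 1
[col 1] DLR: children D:{C}, LR:{G,T} ∪→ {C,G,T}; cost 1
[col 1] DLRW: children DLR:{C,G,T}, W:{T} ∩→ {T}; cost 0
[col 2] LR: children L:{C}, R:{C} ∩→ {C}; cost 0
[col 2] DLR: children D:{C}, LR:{C} ∩→ {C}; cost 0
[col 2] DLRW: children DLR:{C}, W:{G} ∪→ {C,G}; cost 1
[col 3] LR: children L:{C}, R:{C} ∩→ {C}; cost 0
[col 3] DLR: children D:{G}, LR:{C} ∪→ {C,G}; cost 1
[col 3] DLRW: children DLR:{C,G}, W:{G} ∩→ {G}; cost 0
[col 4] LR: children L:{T}, R:{A} ∪→ {A,T}; cost 1
[col 4] DLR: children D:{C}, LR:{A,T} ∪→ {A,C,T}; cost 1
[col 4] DLRW: children DLR:{A,C,T}, W:{C} ∩→ {C}; cost 0
[col 5] LR: children L:{A}, R:{T} ∪→ {A,T}; cost 1
[col 5] DLR: children D:{G}, LR:{A,T} ∪→ {A,G,T}; cost 1
[col 5] DLRW: children DLR:{A,G,T}, W:{C} ∪→ {A,C,G,T}; cost 1
[col 6] LR: children L:{G}, R:{T} ∪→ {G,T}; cost 1
[col 6] DLR: children D:{T}, LR:{G,T} ∩→ {T}; cost 0
[col 6] DLRW: children DLR:{T}, W:{C} ∪→ {C,T}; cost 1
[col 7] LR: children L:{T}, R:{C} ∪→ {C,T}; cost 1
[col 7] DLR: children D:{G}, LR:{C,T} ∪→ {C,G,T}; cost 1
[col 7] DLRW: children DLR:{C,G,T}, W:{A} ∪→ {A,C,G,T}; cost 1
per-site changes: [2, 2, 1, 1, 2, 3, 2, 3]; total = 16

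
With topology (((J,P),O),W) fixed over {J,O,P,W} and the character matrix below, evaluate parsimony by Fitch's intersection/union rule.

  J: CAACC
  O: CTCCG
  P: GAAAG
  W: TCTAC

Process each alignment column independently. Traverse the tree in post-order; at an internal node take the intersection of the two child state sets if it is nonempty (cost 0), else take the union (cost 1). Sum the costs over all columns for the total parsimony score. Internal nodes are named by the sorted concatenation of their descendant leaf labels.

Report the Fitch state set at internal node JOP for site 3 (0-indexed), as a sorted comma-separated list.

[col 0] JP: children J:{C}, P:{G} ∪→ {C,G}; cost 1
[col 0] JOP: children JP:{C,G}, O:{C} ∩→ {C}; cost 0
[col 0] JOPW: children JOP:{C}, W:{T} ∪→ {C,T}; cost 1
[col 1] JP: children J:{A}, P:{A} ∩→ {A}; cost 0
[col 1] JOP: children JP:{A}, O:{T} ∪→ {A,T}; cost 1
[col 1] JOPW: children JOP:{A,T}, W:{C} ∪→ {A,C,T}; cost 1
[col 2] JP: children J:{A}, P:{A} ∩→ {A}; cost 0
[col 2] JOP: children JP:{A}, O:{C} ∪→ {A,C}; cost 1
[col 2] JOPW: children JOP:{A,C}, W:{T} ∪→ {A,C,T}; cost 1
[col 3] JP: children J:{C}, P:{A} ∪→ {A,C}; cost 1
[col 3] JOP: children JP:{A,C}, O:{C} ∩→ {C}; cost 0
[col 3] JOPW: children JOP:{C}, W:{A} ∪→ {A,C}; cost 1
[col 4] JP: children J:{C}, P:{G} ∪→ {C,G}; cost 1
[col 4] JOP: children JP:{C,G}, O:{G} ∩→ {G}; cost 0
[col 4] JOPW: children JOP:{G}, W:{C} ∪→ {C,G}; cost 1
per-site changes: [2, 2, 2, 2, 2]; total = 10

C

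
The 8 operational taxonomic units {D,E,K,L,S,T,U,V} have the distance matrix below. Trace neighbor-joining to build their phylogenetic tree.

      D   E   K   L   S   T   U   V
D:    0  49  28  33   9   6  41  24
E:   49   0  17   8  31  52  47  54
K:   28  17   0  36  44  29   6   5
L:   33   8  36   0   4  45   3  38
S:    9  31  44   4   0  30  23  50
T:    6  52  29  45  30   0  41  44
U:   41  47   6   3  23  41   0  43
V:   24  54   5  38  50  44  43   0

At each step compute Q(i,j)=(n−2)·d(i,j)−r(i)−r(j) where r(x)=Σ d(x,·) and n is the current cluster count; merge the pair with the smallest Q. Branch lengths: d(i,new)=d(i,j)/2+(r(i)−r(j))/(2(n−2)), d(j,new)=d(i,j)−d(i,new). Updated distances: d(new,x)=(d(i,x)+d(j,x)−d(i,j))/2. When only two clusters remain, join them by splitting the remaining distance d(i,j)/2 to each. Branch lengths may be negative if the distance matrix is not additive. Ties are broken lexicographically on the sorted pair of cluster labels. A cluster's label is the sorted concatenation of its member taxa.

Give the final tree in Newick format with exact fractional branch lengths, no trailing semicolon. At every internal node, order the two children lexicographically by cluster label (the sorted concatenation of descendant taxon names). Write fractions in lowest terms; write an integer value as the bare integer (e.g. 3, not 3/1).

step 1: merge (D,T) at d=6, Q=-401; branch lengths D→-7/4, T→31/4; new cluster DT
  updated: d(DT,E)=95/2, d(DT,K)=51/2, d(DT,L)=36, d(DT,S)=33/2, d(DT,U)=38, d(DT,V)=31
step 2: merge (K,V) at d=5, Q=-659/2; branch lengths K→-25/4, V→45/4; new cluster KV
  updated: d(DT,KV)=103/4, d(E,KV)=33, d(KV,L)=69/2, d(KV,S)=89/2, d(KV,U)=22
step 3: merge (DT,KV) at d=103/4, Q=-441/2; branch lengths DT→107/8, KV→99/8; new cluster DKTV
  updated: d(DKTV,E)=219/8, d(DKTV,L)=179/8, d(DKTV,S)=141/8, d(DKTV,U)=137/8
step 4: merge (E,L) at d=8, Q=-507/4; branch lengths E→50/3, L→-26/3; new cluster EL
  updated: d(DKTV,EL)=167/8, d(EL,S)=27/2, d(EL,U)=21
step 5: merge (DKTV,U) at d=137/8, Q=-165/2; branch lengths DKTV→115/16, U→159/16; new cluster DKTUV
  updated: d(DKTUV,EL)=99/8, d(DKTUV,S)=47/4
step 6: merge (DKTUV,EL) at d=99/8, Q=-301/8; branch lengths DKTUV→85/16, EL→113/16; new cluster DEKLTUV
  updated: d(DEKLTUV,S)=103/16
step 7: merge (DEKLTUV,S) at d=103/16; branch lengths DEKLTUV→103/32, S→103/32; new cluster DEKLSTUV
final tree: (((((D:-7/4,T:31/4):107/8,(K:-25/4,V:45/4):99/8):115/16,U:159/16):85/16,(E:50/3,L:-26/3):113/16):103/32,S:103/32)
total length: 1291/16

(((((D:-7/4,T:31/4):107/8,(K:-25/4,V:45/4):99/8):115/16,U:159/16):85/16,(E:50/3,L:-26/3):113/16):103/32,S:103/32)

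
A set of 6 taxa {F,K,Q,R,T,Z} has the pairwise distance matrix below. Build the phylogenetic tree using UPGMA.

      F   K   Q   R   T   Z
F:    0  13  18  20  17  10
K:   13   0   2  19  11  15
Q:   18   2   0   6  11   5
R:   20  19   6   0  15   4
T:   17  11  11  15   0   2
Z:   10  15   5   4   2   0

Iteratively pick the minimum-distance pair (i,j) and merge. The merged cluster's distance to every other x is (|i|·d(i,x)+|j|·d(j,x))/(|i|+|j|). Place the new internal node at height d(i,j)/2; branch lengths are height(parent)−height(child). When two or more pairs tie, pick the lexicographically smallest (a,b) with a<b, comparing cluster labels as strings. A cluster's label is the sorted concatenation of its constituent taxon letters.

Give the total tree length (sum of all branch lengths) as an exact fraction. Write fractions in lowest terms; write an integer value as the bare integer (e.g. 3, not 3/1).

419/15

step 1: merge (K,Q) at d=2; branch lengths K→1, Q→1; new cluster KQ
  updated: d(F,KQ)=31/2, d(KQ,R)=25/2, d(KQ,T)=11, d(KQ,Z)=10
step 2: merge (T,Z) at d=2; branch lengths T→1, Z→1; new cluster TZ
  updated: d(F,TZ)=27/2, d(KQ,TZ)=21/2, d(R,TZ)=19/2
step 3: merge (R,TZ) at d=19/2; branch lengths R→19/4, TZ→15/4; new cluster RTZ
  updated: d(F,RTZ)=47/3, d(KQ,RTZ)=67/6
step 4: merge (KQ,RTZ) at d=67/6; branch lengths KQ→55/12, RTZ→5/6; new cluster KQRTZ
  updated: d(F,KQRTZ)=78/5
step 5: merge (F,KQRTZ) at d=78/5; branch lengths F→39/5, KQRTZ→133/60; new cluster FKQRTZ
final tree: (F:39/5,((K:1,Q:1):55/12,(R:19/4,(T:1,Z:1):15/4):5/6):133/60)
total length: 419/15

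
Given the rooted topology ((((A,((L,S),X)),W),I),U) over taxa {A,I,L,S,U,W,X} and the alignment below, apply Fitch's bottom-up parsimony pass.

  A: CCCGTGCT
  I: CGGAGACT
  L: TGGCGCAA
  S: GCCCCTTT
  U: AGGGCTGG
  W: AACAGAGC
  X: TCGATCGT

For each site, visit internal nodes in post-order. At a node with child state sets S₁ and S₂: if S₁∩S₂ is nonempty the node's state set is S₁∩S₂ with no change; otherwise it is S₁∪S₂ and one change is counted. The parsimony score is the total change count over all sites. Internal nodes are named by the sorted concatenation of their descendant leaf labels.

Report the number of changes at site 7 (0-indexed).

3

site 0, node LS: L={T} ∪ S={G} → {G,T} (+1)
site 0, node LSX: LS={G,T} ∩ X={T} → {T} (+0)
site 0, node ALSX: A={C} ∪ LSX={T} → {C,T} (+1)
site 0, node ALSWX: ALSX={C,T} ∪ W={A} → {A,C,T} (+1)
site 0, node AILSWX: ALSWX={A,C,T} ∩ I={C} → {C} (+0)
site 0, node AILSUWX: AILSWX={C} ∪ U={A} → {A,C} (+1)
site 1, node LS: L={G} ∪ S={C} → {C,G} (+1)
site 1, node LSX: LS={C,G} ∩ X={C} → {C} (+0)
site 1, node ALSX: A={C} ∩ LSX={C} → {C} (+0)
site 1, node ALSWX: ALSX={C} ∪ W={A} → {A,C} (+1)
site 1, node AILSWX: ALSWX={A,C} ∪ I={G} → {A,C,G} (+1)
site 1, node AILSUWX: AILSWX={A,C,G} ∩ U={G} → {G} (+0)
site 2, node LS: L={G} ∪ S={C} → {C,G} (+1)
site 2, node LSX: LS={C,G} ∩ X={G} → {G} (+0)
site 2, node ALSX: A={C} ∪ LSX={G} → {C,G} (+1)
site 2, node ALSWX: ALSX={C,G} ∩ W={C} → {C} (+0)
site 2, node AILSWX: ALSWX={C} ∪ I={G} → {C,G} (+1)
site 2, node AILSUWX: AILSWX={C,G} ∩ U={G} → {G} (+0)
site 3, node LS: L={C} ∩ S={C} → {C} (+0)
site 3, node LSX: LS={C} ∪ X={A} → {A,C} (+1)
site 3, node ALSX: A={G} ∪ LSX={A,C} → {A,C,G} (+1)
site 3, node ALSWX: ALSX={A,C,G} ∩ W={A} → {A} (+0)
site 3, node AILSWX: ALSWX={A} ∩ I={A} → {A} (+0)
site 3, node AILSUWX: AILSWX={A} ∪ U={G} → {A,G} (+1)
site 4, node LS: L={G} ∪ S={C} → {C,G} (+1)
site 4, node LSX: LS={C,G} ∪ X={T} → {C,G,T} (+1)
site 4, node ALSX: A={T} ∩ LSX={C,G,T} → {T} (+0)
site 4, node ALSWX: ALSX={T} ∪ W={G} → {G,T} (+1)
site 4, node AILSWX: ALSWX={G,T} ∩ I={G} → {G} (+0)
site 4, node AILSUWX: AILSWX={G} ∪ U={C} → {C,G} (+1)
site 5, node LS: L={C} ∪ S={T} → {C,T} (+1)
site 5, node LSX: LS={C,T} ∩ X={C} → {C} (+0)
site 5, node ALSX: A={G} ∪ LSX={C} → {C,G} (+1)
site 5, node ALSWX: ALSX={C,G} ∪ W={A} → {A,C,G} (+1)
site 5, node AILSWX: ALSWX={A,C,G} ∩ I={A} → {A} (+0)
site 5, node AILSUWX: AILSWX={A} ∪ U={T} → {A,T} (+1)
site 6, node LS: L={A} ∪ S={T} → {A,T} (+1)
site 6, node LSX: LS={A,T} ∪ X={G} → {A,G,T} (+1)
site 6, node ALSX: A={C} ∪ LSX={A,G,T} → {A,C,G,T} (+1)
site 6, node ALSWX: ALSX={A,C,G,T} ∩ W={G} → {G} (+0)
site 6, node AILSWX: ALSWX={G} ∪ I={C} → {C,G} (+1)
site 6, node AILSUWX: AILSWX={C,G} ∩ U={G} → {G} (+0)
site 7, node LS: L={A} ∪ S={T} → {A,T} (+1)
site 7, node LSX: LS={A,T} ∩ X={T} → {T} (+0)
site 7, node ALSX: A={T} ∩ LSX={T} → {T} (+0)
site 7, node ALSWX: ALSX={T} ∪ W={C} → {C,T} (+1)
site 7, node AILSWX: ALSWX={C,T} ∩ I={T} → {T} (+0)
site 7, node AILSUWX: AILSWX={T} ∪ U={G} → {G,T} (+1)
per-site changes: [4, 3, 3, 3, 4, 4, 4, 3]; total = 28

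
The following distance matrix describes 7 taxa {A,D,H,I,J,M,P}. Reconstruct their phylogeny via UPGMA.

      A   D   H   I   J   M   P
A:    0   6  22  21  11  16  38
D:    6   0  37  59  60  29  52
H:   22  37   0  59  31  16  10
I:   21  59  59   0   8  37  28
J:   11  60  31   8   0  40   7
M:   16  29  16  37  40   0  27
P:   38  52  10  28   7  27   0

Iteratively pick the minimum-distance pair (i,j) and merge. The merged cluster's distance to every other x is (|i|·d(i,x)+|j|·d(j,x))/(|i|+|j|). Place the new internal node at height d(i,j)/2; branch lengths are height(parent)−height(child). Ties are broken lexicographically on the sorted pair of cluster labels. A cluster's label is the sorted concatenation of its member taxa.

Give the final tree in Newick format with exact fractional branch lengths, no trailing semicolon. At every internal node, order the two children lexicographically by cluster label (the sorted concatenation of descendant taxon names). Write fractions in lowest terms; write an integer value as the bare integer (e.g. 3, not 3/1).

(((A:3,D:3):10,(H:8,M:8):5):133/24,(I:9,(J:7/2,P:7/2):11/2):229/24)

1. join A+D (d=6) ⇒ AD; edges |A|=3, |D|=3
  updated: d(AD,H)=59/2, d(AD,I)=40, d(AD,J)=71/2, d(AD,M)=45/2, d(AD,P)=45
2. join J+P (d=7) ⇒ JP; edges |J|=7/2, |P|=7/2
  updated: d(AD,JP)=161/4, d(H,JP)=41/2, d(I,JP)=18, d(JP,M)=67/2
3. join H+M (d=16) ⇒ HM; edges |H|=8, |M|=8
  updated: d(AD,HM)=26, d(HM,I)=48, d(HM,JP)=27
4. join I+JP (d=18) ⇒ IJP; edges |I|=9, |JP|=11/2
  updated: d(AD,IJP)=241/6, d(HM,IJP)=34
5. join AD+HM (d=26) ⇒ ADHM; edges |AD|=10, |HM|=5
  updated: d(ADHM,IJP)=445/12
6. join ADHM+IJP (d=445/12) ⇒ ADHIJMP; edges |ADHM|=133/24, |IJP|=229/24
final tree: (((A:3,D:3):10,(H:8,M:8):5):133/24,(I:9,(J:7/2,P:7/2):11/2):229/24)
total length: 883/12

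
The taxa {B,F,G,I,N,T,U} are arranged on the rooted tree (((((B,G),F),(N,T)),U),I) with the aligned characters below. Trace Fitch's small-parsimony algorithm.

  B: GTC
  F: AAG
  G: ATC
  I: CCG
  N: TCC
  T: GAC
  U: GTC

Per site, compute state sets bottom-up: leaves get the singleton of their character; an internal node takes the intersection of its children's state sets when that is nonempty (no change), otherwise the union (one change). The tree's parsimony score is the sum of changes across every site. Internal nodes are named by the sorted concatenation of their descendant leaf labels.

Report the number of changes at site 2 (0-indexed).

2

site 0, node BG: B={G} ∪ G={A} → {A,G} (+1)
site 0, node BFG: BG={A,G} ∩ F={A} → {A} (+0)
site 0, node NT: N={T} ∪ T={G} → {G,T} (+1)
site 0, node BFGNT: BFG={A} ∪ NT={G,T} → {A,G,T} (+1)
site 0, node BFGNTU: BFGNT={A,G,T} ∩ U={G} → {G} (+0)
site 0, node BFGINTU: BFGNTU={G} ∪ I={C} → {C,G} (+1)
site 1, node BG: B={T} ∩ G={T} → {T} (+0)
site 1, node BFG: BG={T} ∪ F={A} → {A,T} (+1)
site 1, node NT: N={C} ∪ T={A} → {A,C} (+1)
site 1, node BFGNT: BFG={A,T} ∩ NT={A,C} → {A} (+0)
site 1, node BFGNTU: BFGNT={A} ∪ U={T} → {A,T} (+1)
site 1, node BFGINTU: BFGNTU={A,T} ∪ I={C} → {A,C,T} (+1)
site 2, node BG: B={C} ∩ G={C} → {C} (+0)
site 2, node BFG: BG={C} ∪ F={G} → {C,G} (+1)
site 2, node NT: N={C} ∩ T={C} → {C} (+0)
site 2, node BFGNT: BFG={C,G} ∩ NT={C} → {C} (+0)
site 2, node BFGNTU: BFGNT={C} ∩ U={C} → {C} (+0)
site 2, node BFGINTU: BFGNTU={C} ∪ I={G} → {C,G} (+1)
per-site changes: [4, 4, 2]; total = 10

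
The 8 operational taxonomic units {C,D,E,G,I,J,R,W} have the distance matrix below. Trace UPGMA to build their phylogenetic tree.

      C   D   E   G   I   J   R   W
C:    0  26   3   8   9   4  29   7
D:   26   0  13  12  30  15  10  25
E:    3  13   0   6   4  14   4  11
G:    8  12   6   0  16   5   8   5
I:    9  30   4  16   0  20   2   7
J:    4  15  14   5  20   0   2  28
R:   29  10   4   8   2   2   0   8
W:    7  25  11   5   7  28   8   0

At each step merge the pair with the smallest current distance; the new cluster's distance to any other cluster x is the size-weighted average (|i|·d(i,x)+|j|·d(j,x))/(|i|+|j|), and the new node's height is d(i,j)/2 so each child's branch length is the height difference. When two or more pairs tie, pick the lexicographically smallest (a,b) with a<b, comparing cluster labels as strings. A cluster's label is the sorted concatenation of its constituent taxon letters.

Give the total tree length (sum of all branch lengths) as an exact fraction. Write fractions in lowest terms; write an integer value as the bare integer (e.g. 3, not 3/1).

6287/168

step 1: merge (I,R) at d=2; branch lengths I→1, R→1; new cluster IR
  updated: d(C,IR)=19, d(D,IR)=20, d(E,IR)=4, d(G,IR)=12, d(IR,J)=11, d(IR,W)=15/2
step 2: merge (C,E) at d=3; branch lengths C→3/2, E→3/2; new cluster CE
  updated: d(CE,D)=39/2, d(CE,G)=7, d(CE,IR)=23/2, d(CE,J)=9, d(CE,W)=9
step 3: merge (G,J) at d=5; branch lengths G→5/2, J→5/2; new cluster GJ
  updated: d(CE,GJ)=8, d(D,GJ)=27/2, d(GJ,IR)=23/2, d(GJ,W)=33/2
step 4: merge (IR,W) at d=15/2; branch lengths IR→11/4, W→15/4; new cluster IRW
  updated: d(CE,IRW)=32/3, d(D,IRW)=65/3, d(GJ,IRW)=79/6
step 5: merge (CE,GJ) at d=8; branch lengths CE→5/2, GJ→3/2; new cluster CEGJ
  updated: d(CEGJ,D)=33/2, d(CEGJ,IRW)=143/12
step 6: merge (CEGJ,IRW) at d=143/12; branch lengths CEGJ→47/24, IRW→53/24; new cluster CEGIJRW
  updated: d(CEGIJRW,D)=131/7
step 7: merge (CEGIJRW,D) at d=131/7; branch lengths CEGIJRW→571/168, D→131/14; new cluster CDEGIJRW
final tree: ((((C:3/2,E:3/2):5/2,(G:5/2,J:5/2):3/2):47/24,((I:1,R:1):11/4,W:15/4):53/24):571/168,D:131/14)
total length: 6287/168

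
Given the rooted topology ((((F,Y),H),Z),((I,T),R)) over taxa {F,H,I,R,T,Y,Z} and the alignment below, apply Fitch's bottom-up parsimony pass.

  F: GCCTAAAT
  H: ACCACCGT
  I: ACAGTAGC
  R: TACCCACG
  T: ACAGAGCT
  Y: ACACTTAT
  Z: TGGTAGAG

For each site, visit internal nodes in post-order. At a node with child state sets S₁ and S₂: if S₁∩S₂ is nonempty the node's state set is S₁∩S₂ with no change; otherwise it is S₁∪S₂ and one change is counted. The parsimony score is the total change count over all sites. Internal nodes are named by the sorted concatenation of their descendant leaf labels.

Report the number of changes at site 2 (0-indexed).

3

FY@0: {G} ∪ {A} = {A,G} (union, +1)
FHY@0: {A,G} ∩ {A} = {A} (intersection, +0)
FHYZ@0: {A} ∪ {T} = {A,T} (union, +1)
IT@0: {A} ∩ {A} = {A} (intersection, +0)
IRT@0: {A} ∪ {T} = {A,T} (union, +1)
FHIRTYZ@0: {A,T} ∩ {A,T} = {A,T} (intersection, +0)
FY@1: {C} ∩ {C} = {C} (intersection, +0)
FHY@1: {C} ∩ {C} = {C} (intersection, +0)
FHYZ@1: {C} ∪ {G} = {C,G} (union, +1)
IT@1: {C} ∩ {C} = {C} (intersection, +0)
IRT@1: {C} ∪ {A} = {A,C} (union, +1)
FHIRTYZ@1: {C,G} ∩ {A,C} = {C} (intersection, +0)
FY@2: {C} ∪ {A} = {A,C} (union, +1)
FHY@2: {A,C} ∩ {C} = {C} (intersection, +0)
FHYZ@2: {C} ∪ {G} = {C,G} (union, +1)
IT@2: {A} ∩ {A} = {A} (intersection, +0)
IRT@2: {A} ∪ {C} = {A,C} (union, +1)
FHIRTYZ@2: {C,G} ∩ {A,C} = {C} (intersection, +0)
FY@3: {T} ∪ {C} = {C,T} (union, +1)
FHY@3: {C,T} ∪ {A} = {A,C,T} (union, +1)
FHYZ@3: {A,C,T} ∩ {T} = {T} (intersection, +0)
IT@3: {G} ∩ {G} = {G} (intersection, +0)
IRT@3: {G} ∪ {C} = {C,G} (union, +1)
FHIRTYZ@3: {T} ∪ {C,G} = {C,G,T} (union, +1)
FY@4: {A} ∪ {T} = {A,T} (union, +1)
FHY@4: {A,T} ∪ {C} = {A,C,T} (union, +1)
FHYZ@4: {A,C,T} ∩ {A} = {A} (intersection, +0)
IT@4: {T} ∪ {A} = {A,T} (union, +1)
IRT@4: {A,T} ∪ {C} = {A,C,T} (union, +1)
FHIRTYZ@4: {A} ∩ {A,C,T} = {A} (intersection, +0)
FY@5: {A} ∪ {T} = {A,T} (union, +1)
FHY@5: {A,T} ∪ {C} = {A,C,T} (union, +1)
FHYZ@5: {A,C,T} ∪ {G} = {A,C,G,T} (union, +1)
IT@5: {A} ∪ {G} = {A,G} (union, +1)
IRT@5: {A,G} ∩ {A} = {A} (intersection, +0)
FHIRTYZ@5: {A,C,G,T} ∩ {A} = {A} (intersection, +0)
FY@6: {A} ∩ {A} = {A} (intersection, +0)
FHY@6: {A} ∪ {G} = {A,G} (union, +1)
FHYZ@6: {A,G} ∩ {A} = {A} (intersection, +0)
IT@6: {G} ∪ {C} = {C,G} (union, +1)
IRT@6: {C,G} ∩ {C} = {C} (intersection, +0)
FHIRTYZ@6: {A} ∪ {C} = {A,C} (union, +1)
FY@7: {T} ∩ {T} = {T} (intersection, +0)
FHY@7: {T} ∩ {T} = {T} (intersection, +0)
FHYZ@7: {T} ∪ {G} = {G,T} (union, +1)
IT@7: {C} ∪ {T} = {C,T} (union, +1)
IRT@7: {C,T} ∪ {G} = {C,G,T} (union, +1)
FHIRTYZ@7: {G,T} ∩ {C,G,T} = {G,T} (intersection, +0)
per-site changes: [3, 2, 3, 4, 4, 4, 3, 3]; total = 26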